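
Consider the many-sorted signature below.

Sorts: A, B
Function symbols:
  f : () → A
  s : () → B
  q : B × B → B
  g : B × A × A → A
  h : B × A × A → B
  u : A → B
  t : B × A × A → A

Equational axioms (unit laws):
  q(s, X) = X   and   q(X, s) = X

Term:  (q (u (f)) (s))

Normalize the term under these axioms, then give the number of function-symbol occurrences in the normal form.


1. (q (u (f)) (s))  →  (u (f))
normal form: (u (f))

size = 2


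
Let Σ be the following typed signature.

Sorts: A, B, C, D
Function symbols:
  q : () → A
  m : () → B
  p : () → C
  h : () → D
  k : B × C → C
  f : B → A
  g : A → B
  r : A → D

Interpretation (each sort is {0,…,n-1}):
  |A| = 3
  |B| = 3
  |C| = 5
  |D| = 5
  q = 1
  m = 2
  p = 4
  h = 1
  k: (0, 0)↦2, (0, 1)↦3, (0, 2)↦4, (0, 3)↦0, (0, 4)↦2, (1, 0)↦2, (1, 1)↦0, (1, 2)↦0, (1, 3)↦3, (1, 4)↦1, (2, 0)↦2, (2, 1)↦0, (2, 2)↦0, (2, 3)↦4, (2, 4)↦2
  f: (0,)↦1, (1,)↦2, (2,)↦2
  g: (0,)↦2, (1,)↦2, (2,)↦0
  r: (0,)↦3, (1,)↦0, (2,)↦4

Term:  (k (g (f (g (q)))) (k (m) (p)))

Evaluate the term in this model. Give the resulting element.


  q = 1
  (g (q)) = g(1,) = 2
  (f (g (q))) = f(2,) = 2
  (g (f (g (q)))) = g(2,) = 0
  m = 2
  p = 4
  (k (m) (p)) = k(2, 4) = 2
  (k (g (f (g (q)))) (k (m) (p))) = k(0, 2) = 4

value = 4


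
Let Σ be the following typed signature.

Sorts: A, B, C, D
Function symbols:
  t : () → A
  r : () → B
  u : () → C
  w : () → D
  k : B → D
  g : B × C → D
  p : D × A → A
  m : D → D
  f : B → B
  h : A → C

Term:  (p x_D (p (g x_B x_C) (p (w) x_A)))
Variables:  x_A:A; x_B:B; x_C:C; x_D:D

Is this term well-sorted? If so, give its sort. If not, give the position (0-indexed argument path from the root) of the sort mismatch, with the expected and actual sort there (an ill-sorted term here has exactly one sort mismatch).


  x_D : D
      x_B : B
      x_C : C
    (g x_B x_C) : D
      (w) : D
      x_A : A
    (p (w) x_A) : A
  (p (g x_B x_C) (p (w) x_A)) : A
(p x_D (p (g x_B x_C) (p (w) x_A))) : A

well-sorted; sort = A


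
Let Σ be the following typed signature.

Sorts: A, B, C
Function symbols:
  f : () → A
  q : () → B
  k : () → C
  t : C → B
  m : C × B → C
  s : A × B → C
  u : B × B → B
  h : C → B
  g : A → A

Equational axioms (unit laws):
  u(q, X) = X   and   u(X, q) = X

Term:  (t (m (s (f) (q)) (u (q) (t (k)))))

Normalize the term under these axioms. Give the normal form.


1. (t (m (s (f) (q)) (u (q) (t (k)))))  →  (t (m (s (f) (q)) (t (k))))

normal form = (t (m (s (f) (q)) (t (k))))


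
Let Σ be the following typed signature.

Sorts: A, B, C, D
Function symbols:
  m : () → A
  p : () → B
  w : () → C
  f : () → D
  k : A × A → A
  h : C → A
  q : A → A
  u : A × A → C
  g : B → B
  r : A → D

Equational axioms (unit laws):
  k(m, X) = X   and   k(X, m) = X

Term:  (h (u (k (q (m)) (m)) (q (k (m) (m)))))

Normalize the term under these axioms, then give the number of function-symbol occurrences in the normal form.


1. (h (u (k (q (m)) (m)) (q (k (m) (m)))))  →  (h (u (q (m)) (q (k (m) (m)))))
2. (h (u (q (m)) (q (k (m) (m)))))  →  (h (u (q (m)) (q (m))))
normal form: (h (u (q (m)) (q (m))))

size = 6


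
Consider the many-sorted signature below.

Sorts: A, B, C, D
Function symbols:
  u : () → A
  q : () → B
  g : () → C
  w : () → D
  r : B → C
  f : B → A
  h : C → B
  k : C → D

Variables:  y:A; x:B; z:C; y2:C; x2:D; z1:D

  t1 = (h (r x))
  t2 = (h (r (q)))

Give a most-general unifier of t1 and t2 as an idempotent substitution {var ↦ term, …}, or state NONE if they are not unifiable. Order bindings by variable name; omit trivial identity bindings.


{x ↦ (q)}


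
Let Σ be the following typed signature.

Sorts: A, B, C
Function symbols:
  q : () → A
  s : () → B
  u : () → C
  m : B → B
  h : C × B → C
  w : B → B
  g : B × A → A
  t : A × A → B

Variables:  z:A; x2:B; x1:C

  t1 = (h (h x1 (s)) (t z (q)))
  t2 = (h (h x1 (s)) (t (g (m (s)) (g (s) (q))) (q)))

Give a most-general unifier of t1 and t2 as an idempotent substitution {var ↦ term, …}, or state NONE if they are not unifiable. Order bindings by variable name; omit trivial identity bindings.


{z ↦ (g (m (s)) (g (s) (q)))}


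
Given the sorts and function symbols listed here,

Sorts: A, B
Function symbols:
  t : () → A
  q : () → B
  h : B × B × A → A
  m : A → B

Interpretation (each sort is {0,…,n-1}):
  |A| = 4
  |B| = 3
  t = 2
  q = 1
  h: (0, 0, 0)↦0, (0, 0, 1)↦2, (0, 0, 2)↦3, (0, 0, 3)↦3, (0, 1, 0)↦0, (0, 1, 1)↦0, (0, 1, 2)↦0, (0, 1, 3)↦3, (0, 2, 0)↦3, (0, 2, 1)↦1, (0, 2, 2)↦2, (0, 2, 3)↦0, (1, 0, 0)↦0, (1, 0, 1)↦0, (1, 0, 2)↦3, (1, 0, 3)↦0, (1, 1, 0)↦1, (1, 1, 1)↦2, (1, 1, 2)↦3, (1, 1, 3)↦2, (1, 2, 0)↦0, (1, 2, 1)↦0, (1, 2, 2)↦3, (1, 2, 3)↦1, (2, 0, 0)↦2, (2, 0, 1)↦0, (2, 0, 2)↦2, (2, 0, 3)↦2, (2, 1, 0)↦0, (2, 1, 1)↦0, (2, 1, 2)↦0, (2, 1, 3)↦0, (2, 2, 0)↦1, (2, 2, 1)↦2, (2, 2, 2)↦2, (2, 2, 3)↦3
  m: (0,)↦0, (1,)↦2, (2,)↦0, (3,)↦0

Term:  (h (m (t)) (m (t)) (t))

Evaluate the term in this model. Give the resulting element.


value = 3

  t = 2
  (m (t)) = m(2,) = 0
  t = 2
  (m (t)) = m(2,) = 0
  t = 2
  (h (m (t)) (m (t)) (t)) = h(0, 0, 2) = 3


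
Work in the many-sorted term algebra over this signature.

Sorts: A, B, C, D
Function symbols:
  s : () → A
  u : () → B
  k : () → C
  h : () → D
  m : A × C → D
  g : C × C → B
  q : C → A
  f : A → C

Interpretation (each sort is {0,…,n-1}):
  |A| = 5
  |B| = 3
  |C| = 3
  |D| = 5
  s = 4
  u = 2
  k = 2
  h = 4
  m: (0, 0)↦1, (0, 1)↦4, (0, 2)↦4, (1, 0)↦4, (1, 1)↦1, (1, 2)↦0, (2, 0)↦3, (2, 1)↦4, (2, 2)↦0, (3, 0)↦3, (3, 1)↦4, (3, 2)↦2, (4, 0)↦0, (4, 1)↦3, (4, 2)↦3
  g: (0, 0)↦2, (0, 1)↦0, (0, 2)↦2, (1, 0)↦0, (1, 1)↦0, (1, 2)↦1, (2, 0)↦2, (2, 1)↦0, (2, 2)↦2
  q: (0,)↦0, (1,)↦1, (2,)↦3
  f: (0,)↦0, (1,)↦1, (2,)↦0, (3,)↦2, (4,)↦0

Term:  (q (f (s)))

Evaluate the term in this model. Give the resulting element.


value = 0

  s = 4
  (f (s)) = f(4,) = 0
  (q (f (s))) = q(0,) = 0


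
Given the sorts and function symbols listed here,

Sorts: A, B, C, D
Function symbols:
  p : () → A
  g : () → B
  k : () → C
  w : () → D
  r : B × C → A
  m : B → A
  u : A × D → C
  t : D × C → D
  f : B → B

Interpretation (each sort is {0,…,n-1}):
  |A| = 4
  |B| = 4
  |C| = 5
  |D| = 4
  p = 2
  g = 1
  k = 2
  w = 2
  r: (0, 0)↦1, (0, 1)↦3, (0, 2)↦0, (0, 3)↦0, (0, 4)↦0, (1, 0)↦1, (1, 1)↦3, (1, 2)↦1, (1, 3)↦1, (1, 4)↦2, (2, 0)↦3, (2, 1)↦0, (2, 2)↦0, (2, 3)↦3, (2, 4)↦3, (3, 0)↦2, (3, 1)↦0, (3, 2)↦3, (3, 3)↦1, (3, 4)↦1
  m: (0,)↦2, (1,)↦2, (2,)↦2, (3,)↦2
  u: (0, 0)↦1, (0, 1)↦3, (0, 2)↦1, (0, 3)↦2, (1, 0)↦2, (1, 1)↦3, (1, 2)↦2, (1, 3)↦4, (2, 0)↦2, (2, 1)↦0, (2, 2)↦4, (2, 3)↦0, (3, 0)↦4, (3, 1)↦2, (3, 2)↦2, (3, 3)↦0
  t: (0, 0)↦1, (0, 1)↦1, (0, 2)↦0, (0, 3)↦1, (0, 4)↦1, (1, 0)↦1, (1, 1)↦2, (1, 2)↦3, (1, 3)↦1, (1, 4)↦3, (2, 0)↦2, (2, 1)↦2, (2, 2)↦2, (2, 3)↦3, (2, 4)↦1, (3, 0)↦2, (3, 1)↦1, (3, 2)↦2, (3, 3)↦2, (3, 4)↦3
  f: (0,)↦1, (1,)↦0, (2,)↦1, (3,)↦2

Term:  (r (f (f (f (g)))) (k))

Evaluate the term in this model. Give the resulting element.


  g = 1
  (f (g)) = f(1,) = 0
  (f (f (g))) = f(0,) = 1
  (f (f (f (g)))) = f(1,) = 0
  k = 2
  (r (f (f (f (g)))) (k)) = r(0, 2) = 0

value = 0


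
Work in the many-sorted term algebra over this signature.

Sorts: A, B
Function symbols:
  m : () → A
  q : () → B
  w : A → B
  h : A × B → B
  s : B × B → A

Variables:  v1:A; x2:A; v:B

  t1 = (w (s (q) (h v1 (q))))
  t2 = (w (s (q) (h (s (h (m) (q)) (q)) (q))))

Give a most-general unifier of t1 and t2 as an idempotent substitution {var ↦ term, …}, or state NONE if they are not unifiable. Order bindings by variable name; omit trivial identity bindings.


{v1 ↦ (s (h (m) (q)) (q))}


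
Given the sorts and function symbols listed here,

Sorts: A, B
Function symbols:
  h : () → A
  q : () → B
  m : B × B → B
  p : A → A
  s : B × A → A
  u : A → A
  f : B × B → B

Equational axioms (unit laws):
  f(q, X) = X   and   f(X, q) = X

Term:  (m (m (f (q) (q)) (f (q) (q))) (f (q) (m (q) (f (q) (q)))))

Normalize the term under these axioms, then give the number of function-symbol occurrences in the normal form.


1. (m (m (f (q) (q)) (f (q) (q))) (f (q) (m (q) (f (q) (q)))))  →  (m (m (q) (f (q) (q))) (f (q) (m (q) (f (q) (q)))))
2. (m (m (q) (f (q) (q))) (f (q) (m (q) (f (q) (q)))))  →  (m (m (q) (q)) (f (q) (m (q) (f (q) (q)))))
3. (m (m (q) (q)) (f (q) (m (q) (f (q) (q)))))  →  (m (m (q) (q)) (m (q) (f (q) (q))))
4. (m (m (q) (q)) (m (q) (f (q) (q))))  →  (m (m (q) (q)) (m (q) (q)))
normal form: (m (m (q) (q)) (m (q) (q)))

size = 7


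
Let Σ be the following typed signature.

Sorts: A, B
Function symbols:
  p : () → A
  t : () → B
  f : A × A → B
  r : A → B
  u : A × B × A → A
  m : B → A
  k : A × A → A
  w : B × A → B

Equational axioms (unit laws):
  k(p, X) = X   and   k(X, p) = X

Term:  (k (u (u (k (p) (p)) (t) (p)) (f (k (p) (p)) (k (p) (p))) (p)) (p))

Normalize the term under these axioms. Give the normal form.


1. (k (u (u (k (p) (p)) (t) (p)) (f (k (p) (p)) (k (p) (p))) (p)) (p))  →  (u (u (k (p) (p)) (t) (p)) (f (k (p) (p)) (k (p) (p))) (p))
2. (u (u (k (p) (p)) (t) (p)) (f (k (p) (p)) (k (p) (p))) (p))  →  (u (u (p) (t) (p)) (f (k (p) (p)) (k (p) (p))) (p))
3. (u (u (p) (t) (p)) (f (k (p) (p)) (k (p) (p))) (p))  →  (u (u (p) (t) (p)) (f (p) (k (p) (p))) (p))
4. (u (u (p) (t) (p)) (f (p) (k (p) (p))) (p))  →  (u (u (p) (t) (p)) (f (p) (p)) (p))

normal form = (u (u (p) (t) (p)) (f (p) (p)) (p))


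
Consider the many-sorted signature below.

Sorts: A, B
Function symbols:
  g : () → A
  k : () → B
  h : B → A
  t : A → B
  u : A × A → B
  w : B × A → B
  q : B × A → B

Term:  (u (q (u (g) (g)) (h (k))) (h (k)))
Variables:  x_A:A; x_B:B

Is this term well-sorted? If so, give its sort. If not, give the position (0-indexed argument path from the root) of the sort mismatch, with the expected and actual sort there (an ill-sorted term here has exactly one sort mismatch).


ill-sorted at position [0]: expected A, got B

      (g) : A
      (g) : A
    (u (g) (g)) : B
      (k) : B
    (h (k)) : A
  (q (u (g) (g)) (h (k))) : B
    (k) : B
  (h (k)) : A
(u (q (u (g) (g)) (h (k))) (h (k))) : ✗ arg 0 at [0] has sort B, expected A


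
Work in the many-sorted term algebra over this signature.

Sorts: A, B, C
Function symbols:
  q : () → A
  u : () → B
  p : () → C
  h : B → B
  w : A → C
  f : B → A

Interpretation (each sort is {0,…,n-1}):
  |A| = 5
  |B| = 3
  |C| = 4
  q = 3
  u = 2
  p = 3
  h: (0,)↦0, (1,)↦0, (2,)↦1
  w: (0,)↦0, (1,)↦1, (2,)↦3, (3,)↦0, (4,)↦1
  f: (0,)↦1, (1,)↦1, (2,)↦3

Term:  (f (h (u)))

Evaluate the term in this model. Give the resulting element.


  u = 2
  (h (u)) = h(2,) = 1
  (f (h (u))) = f(1,) = 1

value = 1


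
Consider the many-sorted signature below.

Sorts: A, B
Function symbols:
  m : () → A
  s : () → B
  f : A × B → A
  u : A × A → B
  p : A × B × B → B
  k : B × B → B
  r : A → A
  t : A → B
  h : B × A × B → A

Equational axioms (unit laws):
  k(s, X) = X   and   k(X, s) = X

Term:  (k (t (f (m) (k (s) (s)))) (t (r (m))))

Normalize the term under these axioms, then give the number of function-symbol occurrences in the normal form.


1. (k (t (f (m) (k (s) (s)))) (t (r (m))))  →  (k (t (f (m) (s))) (t (r (m))))
normal form: (k (t (f (m) (s))) (t (r (m))))

size = 8


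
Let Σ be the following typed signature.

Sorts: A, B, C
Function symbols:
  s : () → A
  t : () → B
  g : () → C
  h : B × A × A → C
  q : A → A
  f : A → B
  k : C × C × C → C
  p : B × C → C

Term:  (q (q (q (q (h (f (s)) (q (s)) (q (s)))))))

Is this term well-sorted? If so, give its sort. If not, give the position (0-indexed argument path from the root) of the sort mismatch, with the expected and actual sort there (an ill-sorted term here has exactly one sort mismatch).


ill-sorted at position [0, 0, 0, 0]: expected A, got C

            (s) : A
          (f (s)) : B
            (s) : A
          (q (s)) : A
            (s) : A
          (q (s)) : A
        (h (f (s)) (q (s)) (q (s))) : C
      (q (h (f (s)) (q (s)) (q (s)))) : ✗ arg 0 at [0, 0, 0, 0] has sort C, expected A


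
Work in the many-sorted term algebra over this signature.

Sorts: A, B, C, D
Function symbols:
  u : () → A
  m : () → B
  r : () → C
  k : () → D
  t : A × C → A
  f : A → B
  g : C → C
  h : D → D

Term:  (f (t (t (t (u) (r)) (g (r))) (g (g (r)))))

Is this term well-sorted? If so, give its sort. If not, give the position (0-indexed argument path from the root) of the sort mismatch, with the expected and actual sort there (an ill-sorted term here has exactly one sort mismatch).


        (u) : A
        (r) : C
      (t (u) (r)) : A
        (r) : C
      (g (r)) : C
    (t (t (u) (r)) (g (r))) : A
        (r) : C
      (g (r)) : C
    (g (g (r))) : C
  (t (t (t (u) (r)) (g (r))) (g (g (r)))) : A
(f (t (t (t (u) (r)) (g (r))) (g (g (r))))) : B

well-sorted; sort = B


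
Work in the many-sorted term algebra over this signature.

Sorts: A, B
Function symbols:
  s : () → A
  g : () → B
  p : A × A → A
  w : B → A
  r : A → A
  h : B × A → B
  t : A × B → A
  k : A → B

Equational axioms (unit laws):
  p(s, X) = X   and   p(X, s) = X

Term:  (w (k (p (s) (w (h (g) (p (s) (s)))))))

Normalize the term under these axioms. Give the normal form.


1. (w (k (p (s) (w (h (g) (p (s) (s)))))))  →  (w (k (w (h (g) (p (s) (s))))))
2. (w (k (w (h (g) (p (s) (s))))))  →  (w (k (w (h (g) (s)))))

normal form = (w (k (w (h (g) (s)))))


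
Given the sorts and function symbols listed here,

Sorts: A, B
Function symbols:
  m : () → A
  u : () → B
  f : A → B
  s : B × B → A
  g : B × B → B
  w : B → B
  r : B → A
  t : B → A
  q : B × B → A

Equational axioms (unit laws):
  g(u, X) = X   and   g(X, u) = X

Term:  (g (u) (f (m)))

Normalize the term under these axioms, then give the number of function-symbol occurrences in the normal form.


size = 2

1. (g (u) (f (m)))  →  (f (m))
normal form: (f (m))


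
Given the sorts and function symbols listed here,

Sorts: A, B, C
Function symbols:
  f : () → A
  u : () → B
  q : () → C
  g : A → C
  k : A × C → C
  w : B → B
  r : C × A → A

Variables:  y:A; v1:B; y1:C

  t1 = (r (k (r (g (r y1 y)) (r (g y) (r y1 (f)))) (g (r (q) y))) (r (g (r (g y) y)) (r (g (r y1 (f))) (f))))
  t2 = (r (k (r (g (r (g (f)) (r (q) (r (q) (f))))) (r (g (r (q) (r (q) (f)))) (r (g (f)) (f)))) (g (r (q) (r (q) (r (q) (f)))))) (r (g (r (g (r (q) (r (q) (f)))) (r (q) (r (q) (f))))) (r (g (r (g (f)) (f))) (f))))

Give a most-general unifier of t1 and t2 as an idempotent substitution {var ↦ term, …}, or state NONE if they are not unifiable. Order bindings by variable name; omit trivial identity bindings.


{y ↦ (r (q) (r (q) (f))), y1 ↦ (g (f))}


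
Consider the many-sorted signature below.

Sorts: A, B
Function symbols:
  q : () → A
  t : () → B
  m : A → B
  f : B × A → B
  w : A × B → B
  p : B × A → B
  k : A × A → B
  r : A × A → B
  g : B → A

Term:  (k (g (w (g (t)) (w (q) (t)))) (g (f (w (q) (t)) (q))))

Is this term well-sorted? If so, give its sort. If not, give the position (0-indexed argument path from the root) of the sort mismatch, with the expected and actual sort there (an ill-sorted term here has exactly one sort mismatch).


        (t) : B
      (g (t)) : A
        (q) : A
        (t) : B
      (w (q) (t)) : B
    (w (g (t)) (w (q) (t))) : B
  (g (w (g (t)) (w (q) (t)))) : A
        (q) : A
        (t) : B
      (w (q) (t)) : B
      (q) : A
    (f (w (q) (t)) (q)) : B
  (g (f (w (q) (t)) (q))) : A
(k (g (w (g (t)) (w (q) (t)))) (g (f (w (q) (t)) (q)))) : B

well-sorted; sort = B


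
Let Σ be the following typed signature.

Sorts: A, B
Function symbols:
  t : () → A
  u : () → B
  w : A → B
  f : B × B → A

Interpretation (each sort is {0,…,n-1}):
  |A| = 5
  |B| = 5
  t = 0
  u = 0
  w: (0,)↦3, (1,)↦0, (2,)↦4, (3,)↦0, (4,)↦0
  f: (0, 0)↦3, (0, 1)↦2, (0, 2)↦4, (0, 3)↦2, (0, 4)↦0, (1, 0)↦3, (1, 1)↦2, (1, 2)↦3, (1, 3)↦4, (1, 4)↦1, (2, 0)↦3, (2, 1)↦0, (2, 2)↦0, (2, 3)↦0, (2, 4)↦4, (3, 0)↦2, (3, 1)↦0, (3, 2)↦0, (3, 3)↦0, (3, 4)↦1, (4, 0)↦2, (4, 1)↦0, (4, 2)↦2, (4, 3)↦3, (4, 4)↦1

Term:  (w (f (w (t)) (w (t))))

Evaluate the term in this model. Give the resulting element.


value = 3

  t = 0
  (w (t)) = w(0,) = 3
  t = 0
  (w (t)) = w(0,) = 3
  (f (w (t)) (w (t))) = f(3, 3) = 0
  (w (f (w (t)) (w (t)))) = w(0,) = 3


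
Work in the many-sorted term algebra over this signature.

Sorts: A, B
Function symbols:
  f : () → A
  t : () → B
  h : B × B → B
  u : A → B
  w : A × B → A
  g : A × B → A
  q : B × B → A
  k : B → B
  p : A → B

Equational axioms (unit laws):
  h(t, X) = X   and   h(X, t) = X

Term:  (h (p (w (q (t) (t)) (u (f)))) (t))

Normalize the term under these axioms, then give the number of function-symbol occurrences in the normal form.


1. (h (p (w (q (t) (t)) (u (f)))) (t))  →  (p (w (q (t) (t)) (u (f))))
normal form: (p (w (q (t) (t)) (u (f))))

size = 7


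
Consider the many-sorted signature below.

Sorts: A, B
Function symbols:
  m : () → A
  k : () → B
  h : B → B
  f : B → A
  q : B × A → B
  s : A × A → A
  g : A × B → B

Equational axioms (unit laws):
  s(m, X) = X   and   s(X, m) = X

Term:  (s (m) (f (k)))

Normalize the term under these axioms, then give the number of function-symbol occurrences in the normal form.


1. (s (m) (f (k)))  →  (f (k))
normal form: (f (k))

size = 2


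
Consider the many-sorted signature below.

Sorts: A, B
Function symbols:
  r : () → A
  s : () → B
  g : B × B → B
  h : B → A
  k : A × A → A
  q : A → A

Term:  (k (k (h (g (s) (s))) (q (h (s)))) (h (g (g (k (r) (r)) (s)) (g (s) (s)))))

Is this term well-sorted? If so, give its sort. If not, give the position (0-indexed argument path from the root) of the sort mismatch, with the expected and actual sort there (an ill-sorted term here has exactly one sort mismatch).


        (s) : B
        (s) : B
      (g (s) (s)) : B
    (h (g (s) (s))) : A
        (s) : B
      (h (s)) : A
    (q (h (s))) : A
  (k (h (g (s) (s))) (q (h (s)))) : A
          (r) : A
          (r) : A
        (k (r) (r)) : A
        (s) : B
      (g (k (r) (r)) (s)) : ✗ arg 0 at [1, 0, 0, 0] has sort A, expected B
        (s) : B
        (s) : B
      (g (s) (s)) : B

ill-sorted at position [1, 0, 0, 0]: expected B, got A


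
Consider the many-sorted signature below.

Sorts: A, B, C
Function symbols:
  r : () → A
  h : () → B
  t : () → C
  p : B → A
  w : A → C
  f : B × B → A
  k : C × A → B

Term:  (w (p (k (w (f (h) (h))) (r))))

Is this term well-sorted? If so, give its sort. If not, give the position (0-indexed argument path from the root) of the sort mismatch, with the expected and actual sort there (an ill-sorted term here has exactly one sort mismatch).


well-sorted; sort = C

          (h) : B
          (h) : B
        (f (h) (h)) : A
      (w (f (h) (h))) : C
      (r) : A
    (k (w (f (h) (h))) (r)) : B
  (p (k (w (f (h) (h))) (r))) : A
(w (p (k (w (f (h) (h))) (r)))) : C


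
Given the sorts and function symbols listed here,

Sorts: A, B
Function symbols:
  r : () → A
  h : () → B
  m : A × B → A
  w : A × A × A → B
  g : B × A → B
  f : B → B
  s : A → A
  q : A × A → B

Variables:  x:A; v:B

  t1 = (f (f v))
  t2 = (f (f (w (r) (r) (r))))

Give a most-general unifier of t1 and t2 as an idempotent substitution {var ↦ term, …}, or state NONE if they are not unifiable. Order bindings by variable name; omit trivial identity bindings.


{v ↦ (w (r) (r) (r))}


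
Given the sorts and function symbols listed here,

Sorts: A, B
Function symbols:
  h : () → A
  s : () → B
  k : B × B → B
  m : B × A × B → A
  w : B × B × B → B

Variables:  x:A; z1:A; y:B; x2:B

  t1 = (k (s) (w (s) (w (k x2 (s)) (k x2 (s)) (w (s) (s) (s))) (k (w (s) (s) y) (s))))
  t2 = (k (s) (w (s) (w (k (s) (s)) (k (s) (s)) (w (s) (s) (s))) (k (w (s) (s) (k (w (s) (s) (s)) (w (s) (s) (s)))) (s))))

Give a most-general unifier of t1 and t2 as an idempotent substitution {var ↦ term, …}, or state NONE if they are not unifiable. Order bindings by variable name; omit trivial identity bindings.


{x2 ↦ (s), y ↦ (k (w (s) (s) (s)) (w (s) (s) (s)))}


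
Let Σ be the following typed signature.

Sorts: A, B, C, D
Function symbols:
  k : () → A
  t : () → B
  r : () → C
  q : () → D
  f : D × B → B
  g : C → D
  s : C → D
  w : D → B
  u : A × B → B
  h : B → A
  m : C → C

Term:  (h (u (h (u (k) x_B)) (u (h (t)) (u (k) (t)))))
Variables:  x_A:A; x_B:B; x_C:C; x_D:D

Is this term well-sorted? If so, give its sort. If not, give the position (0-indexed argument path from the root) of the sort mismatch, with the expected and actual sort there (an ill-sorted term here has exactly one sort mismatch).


        (k) : A
        x_B : B
      (u (k) x_B) : B
    (h (u (k) x_B)) : A
        (t) : B
      (h (t)) : A
        (k) : A
        (t) : B
      (u (k) (t)) : B
    (u (h (t)) (u (k) (t))) : B
  (u (h (u (k) x_B)) (u (h (t)) (u (k) (t)))) : B
(h (u (h (u (k) x_B)) (u (h (t)) (u (k) (t))))) : A

well-sorted; sort = A


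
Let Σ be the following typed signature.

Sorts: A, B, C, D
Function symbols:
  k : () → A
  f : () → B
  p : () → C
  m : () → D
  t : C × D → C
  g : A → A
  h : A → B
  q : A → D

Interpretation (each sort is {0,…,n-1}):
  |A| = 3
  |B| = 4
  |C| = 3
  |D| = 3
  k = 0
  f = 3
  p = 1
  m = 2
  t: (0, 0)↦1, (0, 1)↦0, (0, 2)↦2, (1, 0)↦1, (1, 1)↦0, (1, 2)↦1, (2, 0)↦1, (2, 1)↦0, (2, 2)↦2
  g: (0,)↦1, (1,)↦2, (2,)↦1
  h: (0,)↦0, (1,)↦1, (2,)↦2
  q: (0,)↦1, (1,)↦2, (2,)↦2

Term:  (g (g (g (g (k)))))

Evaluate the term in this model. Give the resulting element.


  k = 0
  (g (k)) = g(0,) = 1
  (g (g (k))) = g(1,) = 2
  (g (g (g (k)))) = g(2,) = 1
  (g (g (g (g (k))))) = g(1,) = 2

value = 2


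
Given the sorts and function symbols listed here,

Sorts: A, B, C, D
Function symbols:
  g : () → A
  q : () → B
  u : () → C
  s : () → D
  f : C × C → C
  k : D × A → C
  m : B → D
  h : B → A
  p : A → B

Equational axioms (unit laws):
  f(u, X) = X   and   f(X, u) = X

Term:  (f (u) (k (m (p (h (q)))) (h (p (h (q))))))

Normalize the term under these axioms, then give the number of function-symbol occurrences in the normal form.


size = 9

1. (f (u) (k (m (p (h (q)))) (h (p (h (q))))))  →  (k (m (p (h (q)))) (h (p (h (q)))))
normal form: (k (m (p (h (q)))) (h (p (h (q)))))


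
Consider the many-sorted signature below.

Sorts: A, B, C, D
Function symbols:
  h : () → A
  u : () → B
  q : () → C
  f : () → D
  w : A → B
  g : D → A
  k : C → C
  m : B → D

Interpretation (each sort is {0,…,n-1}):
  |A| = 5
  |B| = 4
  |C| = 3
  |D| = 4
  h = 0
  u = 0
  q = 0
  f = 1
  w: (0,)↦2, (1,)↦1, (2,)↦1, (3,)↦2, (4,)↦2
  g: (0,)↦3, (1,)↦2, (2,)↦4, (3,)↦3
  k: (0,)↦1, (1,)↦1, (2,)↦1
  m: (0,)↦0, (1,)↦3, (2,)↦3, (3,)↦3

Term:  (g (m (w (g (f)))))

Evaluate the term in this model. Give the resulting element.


value = 3

  f = 1
  (g (f)) = g(1,) = 2
  (w (g (f))) = w(2,) = 1
  (m (w (g (f)))) = m(1,) = 3
  (g (m (w (g (f))))) = g(3,) = 3


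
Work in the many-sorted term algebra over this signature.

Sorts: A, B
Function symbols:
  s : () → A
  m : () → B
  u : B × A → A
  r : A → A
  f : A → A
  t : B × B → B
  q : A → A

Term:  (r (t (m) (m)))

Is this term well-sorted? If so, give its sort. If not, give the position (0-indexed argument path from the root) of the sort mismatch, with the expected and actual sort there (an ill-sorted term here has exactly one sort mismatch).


    (m) : B
    (m) : B
  (t (m) (m)) : B
(r (t (m) (m))) : ✗ arg 0 at [0] has sort B, expected A

ill-sorted at position [0]: expected A, got B


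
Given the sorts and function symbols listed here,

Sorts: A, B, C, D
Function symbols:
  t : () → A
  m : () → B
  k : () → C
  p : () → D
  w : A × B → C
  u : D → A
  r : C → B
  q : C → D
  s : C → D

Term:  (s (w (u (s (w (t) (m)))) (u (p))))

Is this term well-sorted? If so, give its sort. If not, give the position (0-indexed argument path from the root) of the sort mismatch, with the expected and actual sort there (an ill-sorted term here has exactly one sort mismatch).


ill-sorted at position [0, 1]: expected B, got A

          (t) : A
          (m) : B
        (w (t) (m)) : C
      (s (w (t) (m))) : D
    (u (s (w (t) (m)))) : A
      (p) : D
    (u (p)) : A
  (w (u (s (w (t) (m)))) (u (p))) : ✗ arg 1 at [0, 1] has sort A, expected B


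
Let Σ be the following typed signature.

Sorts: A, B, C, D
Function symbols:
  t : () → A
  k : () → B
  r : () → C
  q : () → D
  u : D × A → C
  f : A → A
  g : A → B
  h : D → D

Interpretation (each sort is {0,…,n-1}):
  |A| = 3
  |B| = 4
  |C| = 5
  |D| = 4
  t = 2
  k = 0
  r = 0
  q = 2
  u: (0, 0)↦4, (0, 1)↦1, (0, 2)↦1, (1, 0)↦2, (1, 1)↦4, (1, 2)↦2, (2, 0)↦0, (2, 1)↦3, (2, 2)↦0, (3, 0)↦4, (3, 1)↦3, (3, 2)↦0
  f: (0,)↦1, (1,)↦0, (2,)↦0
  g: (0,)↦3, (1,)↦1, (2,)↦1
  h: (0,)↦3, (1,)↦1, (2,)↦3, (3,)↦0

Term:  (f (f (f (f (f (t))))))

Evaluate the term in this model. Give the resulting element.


value = 0

  t = 2
  (f (t)) = f(2,) = 0
  (f (f (t))) = f(0,) = 1
  (f (f (f (t)))) = f(1,) = 0
  (f (f (f (f (t))))) = f(0,) = 1
  (f (f (f (f (f (t)))))) = f(1,) = 0


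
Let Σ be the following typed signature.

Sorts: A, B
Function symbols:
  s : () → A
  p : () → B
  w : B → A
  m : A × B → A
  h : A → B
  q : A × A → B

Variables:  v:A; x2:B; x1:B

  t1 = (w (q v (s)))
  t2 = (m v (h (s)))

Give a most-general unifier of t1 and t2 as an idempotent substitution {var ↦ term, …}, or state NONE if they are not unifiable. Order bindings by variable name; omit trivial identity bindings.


head clash or occurs-check failure — not unifiable

NONE (not unifiable)


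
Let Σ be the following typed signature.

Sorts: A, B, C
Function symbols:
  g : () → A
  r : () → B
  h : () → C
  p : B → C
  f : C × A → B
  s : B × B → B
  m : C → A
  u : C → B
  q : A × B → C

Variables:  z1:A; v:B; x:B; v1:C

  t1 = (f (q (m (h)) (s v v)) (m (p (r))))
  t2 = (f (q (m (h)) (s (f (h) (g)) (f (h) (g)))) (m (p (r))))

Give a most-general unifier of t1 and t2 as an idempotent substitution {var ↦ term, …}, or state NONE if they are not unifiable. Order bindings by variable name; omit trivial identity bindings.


{v ↦ (f (h) (g))}


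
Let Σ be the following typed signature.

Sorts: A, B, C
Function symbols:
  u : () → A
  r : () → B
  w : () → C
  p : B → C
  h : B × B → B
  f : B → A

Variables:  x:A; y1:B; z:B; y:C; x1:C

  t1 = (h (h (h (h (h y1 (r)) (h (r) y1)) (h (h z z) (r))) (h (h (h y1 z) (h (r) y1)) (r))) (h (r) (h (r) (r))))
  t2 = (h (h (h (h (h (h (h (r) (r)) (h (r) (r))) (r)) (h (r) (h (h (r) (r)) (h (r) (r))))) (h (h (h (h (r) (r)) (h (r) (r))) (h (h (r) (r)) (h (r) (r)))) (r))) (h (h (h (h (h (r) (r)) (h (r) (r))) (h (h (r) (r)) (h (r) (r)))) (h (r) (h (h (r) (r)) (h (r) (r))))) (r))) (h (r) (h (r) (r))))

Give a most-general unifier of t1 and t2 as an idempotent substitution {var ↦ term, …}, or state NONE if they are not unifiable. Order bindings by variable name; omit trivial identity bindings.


{y1 ↦ (h (h (r) (r)) (h (r) (r))), z ↦ (h (h (r) (r)) (h (r) (r)))}


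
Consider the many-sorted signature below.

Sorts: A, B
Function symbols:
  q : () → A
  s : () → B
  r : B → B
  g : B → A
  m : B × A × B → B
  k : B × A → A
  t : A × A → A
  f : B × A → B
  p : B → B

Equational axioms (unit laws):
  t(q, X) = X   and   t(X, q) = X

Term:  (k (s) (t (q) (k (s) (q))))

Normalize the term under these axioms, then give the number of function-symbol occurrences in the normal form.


1. (k (s) (t (q) (k (s) (q))))  →  (k (s) (k (s) (q)))
normal form: (k (s) (k (s) (q)))

size = 5


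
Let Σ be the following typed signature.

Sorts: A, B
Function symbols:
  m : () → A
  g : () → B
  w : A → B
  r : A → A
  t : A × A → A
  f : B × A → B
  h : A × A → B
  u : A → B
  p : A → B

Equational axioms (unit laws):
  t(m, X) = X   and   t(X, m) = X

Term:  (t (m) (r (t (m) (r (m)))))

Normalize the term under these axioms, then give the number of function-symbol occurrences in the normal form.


size = 3

1. (t (m) (r (t (m) (r (m)))))  →  (r (t (m) (r (m))))
2. (r (t (m) (r (m))))  →  (r (r (m)))
normal form: (r (r (m)))


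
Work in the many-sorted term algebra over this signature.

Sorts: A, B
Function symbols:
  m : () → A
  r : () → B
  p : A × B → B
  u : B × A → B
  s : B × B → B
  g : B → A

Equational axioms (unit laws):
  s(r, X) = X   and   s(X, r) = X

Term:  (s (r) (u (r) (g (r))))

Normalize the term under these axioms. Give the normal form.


normal form = (u (r) (g (r)))

1. (s (r) (u (r) (g (r))))  →  (u (r) (g (r)))


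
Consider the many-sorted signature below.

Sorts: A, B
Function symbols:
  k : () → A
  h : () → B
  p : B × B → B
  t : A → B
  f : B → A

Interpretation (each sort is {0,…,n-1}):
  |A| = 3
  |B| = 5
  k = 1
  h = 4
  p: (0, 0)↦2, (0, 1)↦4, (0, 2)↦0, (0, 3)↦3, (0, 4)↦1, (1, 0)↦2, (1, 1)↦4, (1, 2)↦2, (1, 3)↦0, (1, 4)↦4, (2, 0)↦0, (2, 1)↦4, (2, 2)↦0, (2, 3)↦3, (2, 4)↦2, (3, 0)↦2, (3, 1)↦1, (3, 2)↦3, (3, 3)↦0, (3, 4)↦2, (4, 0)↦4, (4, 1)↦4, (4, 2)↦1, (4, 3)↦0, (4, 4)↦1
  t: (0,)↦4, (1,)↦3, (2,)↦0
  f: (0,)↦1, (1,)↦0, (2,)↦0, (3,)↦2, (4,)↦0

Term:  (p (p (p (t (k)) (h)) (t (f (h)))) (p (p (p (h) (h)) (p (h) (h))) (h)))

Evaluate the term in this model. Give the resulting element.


  k = 1
  (t (k)) = t(1,) = 3
  h = 4
  (p (t (k)) (h)) = p(3, 4) = 2
  h = 4
  (f (h)) = f(4,) = 0
  (t (f (h))) = t(0,) = 4
  (p (p (t (k)) (h)) (t (f (h)))) = p(2, 4) = 2
  h = 4
  h = 4
  (p (h) (h)) = p(4, 4) = 1
  h = 4
  h = 4
  (p (h) (h)) = p(4, 4) = 1
  (p (p (h) (h)) (p (h) (h))) = p(1, 1) = 4
  h = 4
  (p (p (p (h) (h)) (p (h) (h))) (h)) = p(4, 4) = 1
  (p (p (p (t (k)) (h)) (t (f (h)))) (p (p (p (h) (h)) (p (h) (h))) (h))) = p(2, 1) = 4

value = 4


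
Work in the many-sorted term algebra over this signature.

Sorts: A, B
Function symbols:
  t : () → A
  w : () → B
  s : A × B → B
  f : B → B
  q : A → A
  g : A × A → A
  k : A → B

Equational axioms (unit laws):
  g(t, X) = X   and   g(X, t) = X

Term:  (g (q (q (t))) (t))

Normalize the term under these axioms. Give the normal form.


1. (g (q (q (t))) (t))  →  (q (q (t)))

normal form = (q (q (t)))


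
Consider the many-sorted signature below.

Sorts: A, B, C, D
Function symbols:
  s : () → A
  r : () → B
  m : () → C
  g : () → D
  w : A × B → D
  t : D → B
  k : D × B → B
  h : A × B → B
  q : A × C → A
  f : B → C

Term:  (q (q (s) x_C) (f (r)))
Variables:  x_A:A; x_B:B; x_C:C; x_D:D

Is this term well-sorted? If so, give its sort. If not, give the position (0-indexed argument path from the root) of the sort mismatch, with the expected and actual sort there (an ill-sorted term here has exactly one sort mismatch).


well-sorted; sort = A

    (s) : A
    x_C : C
  (q (s) x_C) : A
    (r) : B
  (f (r)) : C
(q (q (s) x_C) (f (r))) : A


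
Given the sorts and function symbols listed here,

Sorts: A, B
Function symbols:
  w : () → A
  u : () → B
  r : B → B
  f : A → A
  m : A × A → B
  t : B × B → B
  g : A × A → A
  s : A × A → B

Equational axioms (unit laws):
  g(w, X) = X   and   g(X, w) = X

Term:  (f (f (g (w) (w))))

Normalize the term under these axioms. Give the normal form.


normal form = (f (f (w)))

1. (f (f (g (w) (w))))  →  (f (f (w)))


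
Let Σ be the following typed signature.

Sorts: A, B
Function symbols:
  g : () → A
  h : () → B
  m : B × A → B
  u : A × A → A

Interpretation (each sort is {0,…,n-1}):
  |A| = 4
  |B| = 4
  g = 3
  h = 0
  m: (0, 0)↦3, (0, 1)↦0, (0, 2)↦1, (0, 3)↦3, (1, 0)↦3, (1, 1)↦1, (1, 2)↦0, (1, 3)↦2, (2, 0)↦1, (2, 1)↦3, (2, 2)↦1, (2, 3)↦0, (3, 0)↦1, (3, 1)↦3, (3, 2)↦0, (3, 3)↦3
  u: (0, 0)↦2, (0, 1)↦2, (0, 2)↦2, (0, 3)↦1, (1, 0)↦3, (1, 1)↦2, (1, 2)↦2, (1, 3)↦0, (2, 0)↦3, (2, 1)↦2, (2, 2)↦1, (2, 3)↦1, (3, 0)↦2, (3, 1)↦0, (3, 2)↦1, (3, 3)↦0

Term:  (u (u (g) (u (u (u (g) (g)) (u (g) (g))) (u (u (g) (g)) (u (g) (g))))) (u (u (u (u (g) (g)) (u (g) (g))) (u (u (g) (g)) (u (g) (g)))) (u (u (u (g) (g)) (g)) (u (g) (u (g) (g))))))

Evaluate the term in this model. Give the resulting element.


value = 2

  g = 3
  g = 3
  g = 3
  (u (g) (g)) = u(3, 3) = 0
  g = 3
  g = 3
  (u (g) (g)) = u(3, 3) = 0
  (u (u (g) (g)) (u (g) (g))) = u(0, 0) = 2
  g = 3
  g = 3
  (u (g) (g)) = u(3, 3) = 0
  g = 3
  g = 3
  (u (g) (g)) = u(3, 3) = 0
  (u (u (g) (g)) (u (g) (g))) = u(0, 0) = 2
  (u (u (u (g) (g)) (u (g) (g))) (u (u (g) (g)) (u (g) (g)))) = u(2, 2) = 1
  (u (g) (u (u (u (g) (g)) (u (g) (g))) (u (u (g) (g)) (u (g) (g))))) = u(3, 1) = 0
  g = 3
  g = 3
  (u (g) (g)) = u(3, 3) = 0
  g = 3
  g = 3
  (u (g) (g)) = u(3, 3) = 0
  (u (u (g) (g)) (u (g) (g))) = u(0, 0) = 2
  g = 3
  g = 3
  (u (g) (g)) = u(3, 3) = 0
  g = 3
  g = 3
  (u (g) (g)) = u(3, 3) = 0
  (u (u (g) (g)) (u (g) (g))) = u(0, 0) = 2
  (u (u (u (g) (g)) (u (g) (g))) (u (u (g) (g)) (u (g) (g)))) = u(2, 2) = 1
  g = 3
  g = 3
  (u (g) (g)) = u(3, 3) = 0
  g = 3
  (u (u (g) (g)) (g)) = u(0, 3) = 1
  g = 3
  g = 3
  g = 3
  (u (g) (g)) = u(3, 3) = 0
  (u (g) (u (g) (g))) = u(3, 0) = 2
  (u (u (u (g) (g)) (g)) (u (g) (u (g) (g)))) = u(1, 2) = 2
  (u (u (u (u (g) (g)) (u (g) (g))) (u (u (g) (g)) (u (g) (g)))) (u (u (u (g) (g)) (g)) (u (g) (u (g) (g))))) = u(1, 2) = 2
  (u (u (g) (u (u (u (g) (g)) (u (g) (g))) (u (u (g) (g)) (u (g) (g))))) (u (u (u (u (g) (g)) (u (g) (g))) (u (u (g) (g)) (u (g) (g)))) (u (u (u (g) (g)) (g)) (u (g) (u (g) (g)))))) = u(0, 2) = 2


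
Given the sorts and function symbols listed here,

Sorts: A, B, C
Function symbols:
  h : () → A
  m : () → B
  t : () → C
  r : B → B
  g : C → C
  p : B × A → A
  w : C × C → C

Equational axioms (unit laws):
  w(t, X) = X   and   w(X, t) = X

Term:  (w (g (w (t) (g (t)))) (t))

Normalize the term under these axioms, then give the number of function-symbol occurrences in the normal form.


size = 3

1. (w (g (w (t) (g (t)))) (t))  →  (g (w (t) (g (t))))
2. (g (w (t) (g (t))))  →  (g (g (t)))
normal form: (g (g (t)))


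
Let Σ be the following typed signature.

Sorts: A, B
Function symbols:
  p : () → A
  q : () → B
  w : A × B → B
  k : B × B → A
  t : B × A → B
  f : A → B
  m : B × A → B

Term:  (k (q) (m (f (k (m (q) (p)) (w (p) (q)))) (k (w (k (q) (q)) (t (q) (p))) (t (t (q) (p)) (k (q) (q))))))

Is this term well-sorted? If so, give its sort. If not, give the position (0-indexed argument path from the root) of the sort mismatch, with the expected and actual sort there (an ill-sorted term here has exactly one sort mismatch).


well-sorted; sort = A

  (q) : B
          (q) : B
          (p) : A
        (m (q) (p)) : B
          (p) : A
          (q) : B
        (w (p) (q)) : B
      (k (m (q) (p)) (w (p) (q))) : A
    (f (k (m (q) (p)) (w (p) (q)))) : B
          (q) : B
          (q) : B
        (k (q) (q)) : A
          (q) : B
          (p) : A
        (t (q) (p)) : B
      (w (k (q) (q)) (t (q) (p))) : B
          (q) : B
          (p) : A
        (t (q) (p)) : B
          (q) : B
          (q) : B
        (k (q) (q)) : A
      (t (t (q) (p)) (k (q) (q))) : B
    (k (w (k (q) (q)) (t (q) (p))) (t (t (q) (p)) (k (q) (q)))) : A
  (m (f (k (m (q) (p)) (w (p) (q)))) (k (w (k (q) (q)) (t (q) (p))) (t (t (q) (p)) (k (q) (q))))) : B
(k (q) (m (f (k (m (q) (p)) (w (p) (q)))) (k (w (k (q) (q)) (t (q) (p))) (t (t (q) (p)) (k (q) (q)))))) : A


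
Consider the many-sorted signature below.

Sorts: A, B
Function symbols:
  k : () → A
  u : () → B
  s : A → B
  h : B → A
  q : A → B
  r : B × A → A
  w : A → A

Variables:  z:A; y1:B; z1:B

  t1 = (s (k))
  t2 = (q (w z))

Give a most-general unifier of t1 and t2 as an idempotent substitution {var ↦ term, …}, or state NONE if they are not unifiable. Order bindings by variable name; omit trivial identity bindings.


head clash or occurs-check failure — not unifiable

NONE (not unifiable)


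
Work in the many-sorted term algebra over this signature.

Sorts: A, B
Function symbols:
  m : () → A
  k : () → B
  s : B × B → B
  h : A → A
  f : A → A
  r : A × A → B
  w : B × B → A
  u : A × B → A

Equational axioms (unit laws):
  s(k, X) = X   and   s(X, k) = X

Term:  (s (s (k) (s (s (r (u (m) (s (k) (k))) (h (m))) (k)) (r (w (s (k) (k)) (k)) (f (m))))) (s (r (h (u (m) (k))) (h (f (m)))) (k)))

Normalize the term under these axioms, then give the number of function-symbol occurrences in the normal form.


size = 22

1. (s (s (k) (s (s (r (u (m) (s (k) (k))) (h (m))) (k)) (r (w (s (k) (k)) (k)) (f (m))))) (s (r (h (u (m) (k))) (h (f (m)))) (k)))  →  (s (s (s (r (u (m) (s (k) (k))) (h (m))) (k)) (r (w (s (k) (k)) (k)) (f (m)))) (s (r (h (u (m) (k))) (h (f (m)))) (k)))
2. (s (s (s (r (u (m) (s (k) (k))) (h (m))) (k)) (r (w (s (k) (k)) (k)) (f (m)))) (s (r (h (u (m) (k))) (h (f (m)))) (k)))  →  (s (s (r (u (m) (s (k) (k))) (h (m))) (r (w (s (k) (k)) (k)) (f (m)))) (s (r (h (u (m) (k))) (h (f (m)))) (k)))
3. (s (s (r (u (m) (s (k) (k))) (h (m))) (r (w (s (k) (k)) (k)) (f (m)))) (s (r (h (u (m) (k))) (h (f (m)))) (k)))  →  (s (s (r (u (m) (k)) (h (m))) (r (w (s (k) (k)) (k)) (f (m)))) (s (r (h (u (m) (k))) (h (f (m)))) (k)))
4. (s (s (r (u (m) (k)) (h (m))) (r (w (s (k) (k)) (k)) (f (m)))) (s (r (h (u (m) (k))) (h (f (m)))) (k)))  →  (s (s (r (u (m) (k)) (h (m))) (r (w (k) (k)) (f (m)))) (s (r (h (u (m) (k))) (h (f (m)))) (k)))
5. (s (s (r (u (m) (k)) (h (m))) (r (w (k) (k)) (f (m)))) (s (r (h (u (m) (k))) (h (f (m)))) (k)))  →  (s (s (r (u (m) (k)) (h (m))) (r (w (k) (k)) (f (m)))) (r (h (u (m) (k))) (h (f (m)))))
normal form: (s (s (r (u (m) (k)) (h (m))) (r (w (k) (k)) (f (m)))) (r (h (u (m) (k))) (h (f (m)))))


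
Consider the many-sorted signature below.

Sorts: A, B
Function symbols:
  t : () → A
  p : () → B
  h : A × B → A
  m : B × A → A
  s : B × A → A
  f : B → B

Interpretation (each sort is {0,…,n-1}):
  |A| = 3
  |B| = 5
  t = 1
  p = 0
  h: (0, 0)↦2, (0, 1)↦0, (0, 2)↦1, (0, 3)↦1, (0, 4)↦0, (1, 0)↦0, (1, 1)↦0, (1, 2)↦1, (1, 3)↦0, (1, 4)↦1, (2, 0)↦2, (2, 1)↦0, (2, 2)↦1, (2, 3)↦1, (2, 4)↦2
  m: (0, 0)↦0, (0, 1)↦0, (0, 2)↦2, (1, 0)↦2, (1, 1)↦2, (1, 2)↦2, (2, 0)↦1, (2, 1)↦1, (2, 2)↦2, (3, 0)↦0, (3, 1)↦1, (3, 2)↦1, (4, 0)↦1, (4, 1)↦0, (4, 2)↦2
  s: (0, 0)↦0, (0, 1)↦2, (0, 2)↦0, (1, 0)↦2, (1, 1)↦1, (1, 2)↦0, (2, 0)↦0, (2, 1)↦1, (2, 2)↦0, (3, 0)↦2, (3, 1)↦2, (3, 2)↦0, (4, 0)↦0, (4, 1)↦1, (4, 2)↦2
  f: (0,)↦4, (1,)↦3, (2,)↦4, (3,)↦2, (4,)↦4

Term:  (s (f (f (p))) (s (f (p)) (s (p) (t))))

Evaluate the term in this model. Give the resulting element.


value = 2

  p = 0
  (f (p)) = f(0,) = 4
  (f (f (p))) = f(4,) = 4
  p = 0
  (f (p)) = f(0,) = 4
  p = 0
  t = 1
  (s (p) (t)) = s(0, 1) = 2
  (s (f (p)) (s (p) (t))) = s(4, 2) = 2
  (s (f (f (p))) (s (f (p)) (s (p) (t)))) = s(4, 2) = 2


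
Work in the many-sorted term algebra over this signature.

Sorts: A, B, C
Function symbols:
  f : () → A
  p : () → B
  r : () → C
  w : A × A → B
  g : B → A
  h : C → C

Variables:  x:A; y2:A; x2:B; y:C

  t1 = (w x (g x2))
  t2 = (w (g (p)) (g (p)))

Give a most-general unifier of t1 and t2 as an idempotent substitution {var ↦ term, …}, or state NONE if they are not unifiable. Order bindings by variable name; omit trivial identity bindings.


{x ↦ (g (p)), x2 ↦ (p)}
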